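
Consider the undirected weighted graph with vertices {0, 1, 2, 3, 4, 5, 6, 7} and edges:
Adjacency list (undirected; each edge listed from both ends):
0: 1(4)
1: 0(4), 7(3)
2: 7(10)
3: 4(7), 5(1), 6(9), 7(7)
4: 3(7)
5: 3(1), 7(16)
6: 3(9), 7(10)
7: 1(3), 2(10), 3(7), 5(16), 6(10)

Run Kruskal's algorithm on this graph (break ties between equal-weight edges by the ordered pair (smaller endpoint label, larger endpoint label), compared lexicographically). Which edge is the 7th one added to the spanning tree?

Sort edges by weight, then run Kruskal:
3 5 (1): add — endpoints in different components.
1 7 (3): add — endpoints in different components.
0 1 (4): add — endpoints in different components.
3 4 (7): add — endpoints in different components.
3 7 (7): add — endpoints in different components.
3 6 (9): add — endpoints in different components.
2 7 (10): add — endpoints in different components.
The 7th edge added is 2 7.

2-7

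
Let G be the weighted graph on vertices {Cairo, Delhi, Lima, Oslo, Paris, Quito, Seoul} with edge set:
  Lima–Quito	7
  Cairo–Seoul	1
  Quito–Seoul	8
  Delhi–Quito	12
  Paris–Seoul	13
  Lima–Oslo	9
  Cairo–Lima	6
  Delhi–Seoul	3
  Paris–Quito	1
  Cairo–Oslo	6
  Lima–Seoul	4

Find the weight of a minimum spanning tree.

22

Prim, starting at Cairo.
Step 1: frontier [Cairo–Seoul 1, Cairo–Lima 6, Cairo–Oslo 6] → take Cairo–Seoul (1); add Seoul.
Step 2: frontier [Cairo–Lima 6, Cairo–Oslo 6, Delhi–Seoul 3, Lima–Seoul 4, Quito–Seoul 8, Paris–Seoul 13] → take Delhi–Seoul (3); add Delhi.
Step 3: frontier [Cairo–Lima 6, Cairo–Oslo 6, Delhi–Quito 12, Lima–Seoul 4, Quito–Seoul 8, Paris–Seoul 13] → take Lima–Seoul (4); add Lima.
Step 4: frontier [Cairo–Oslo 6, Delhi–Quito 12, Lima–Quito 7, Lima–Oslo 9, Quito–Seoul 8, Paris–Seoul 13] → take Cairo–Oslo (6); add Oslo.
Step 5: frontier [Delhi–Quito 12, Lima–Quito 7, Quito–Seoul 8, Paris–Seoul 13] → take Lima–Quito (7); add Quito.
Step 6: frontier [Paris–Quito 1, Paris–Seoul 13] → take Paris–Quito (1); add Paris.
MST edges: Cairo–Seoul, Delhi–Seoul, Lima–Seoul, Cairo–Oslo, Lima–Quito, Paris–Quito; total weight 1+3+4+6+7+1 = 22.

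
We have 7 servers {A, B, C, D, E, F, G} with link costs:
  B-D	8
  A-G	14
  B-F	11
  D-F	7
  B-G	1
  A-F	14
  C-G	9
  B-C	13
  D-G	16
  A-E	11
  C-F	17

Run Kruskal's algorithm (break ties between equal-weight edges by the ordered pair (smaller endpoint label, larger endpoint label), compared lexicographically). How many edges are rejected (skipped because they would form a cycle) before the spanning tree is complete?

Sort edges by weight, then run Kruskal:
B-G (1): add. Components now {A} {B,G} {C} {D} {E} {F}
D-F (7): add. Components now {A} {B,G} {C} {D,F} {E}
B-D (8): add. Components now {A} {B,D,F,G} {C} {E}
C-G (9): add. Components now {A} {B,C,D,F,G} {E}
A-E (11): add. Components now {A,E} {B,C,D,F,G}
B-F (11): skip — B and F already connected.
B-C (13): skip — B and C already connected.
A-F (14): add. Components now {A,B,C,D,E,F,G}
Edges rejected before the tree was complete: 2.

2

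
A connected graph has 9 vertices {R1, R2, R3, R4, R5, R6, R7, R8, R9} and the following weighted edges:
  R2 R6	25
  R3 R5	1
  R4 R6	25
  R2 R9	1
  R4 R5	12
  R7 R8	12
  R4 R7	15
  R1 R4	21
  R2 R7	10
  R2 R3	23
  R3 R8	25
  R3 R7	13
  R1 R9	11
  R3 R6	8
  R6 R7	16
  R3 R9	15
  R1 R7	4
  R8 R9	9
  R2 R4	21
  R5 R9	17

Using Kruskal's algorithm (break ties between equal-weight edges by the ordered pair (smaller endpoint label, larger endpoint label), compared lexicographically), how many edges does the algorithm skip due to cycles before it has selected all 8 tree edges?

2

Sort edges by weight, then run Kruskal:
R2 R9 (1): add — endpoints in different components.
R3 R5 (1): add — endpoints in different components.
R1 R7 (4): add — endpoints in different components.
R3 R6 (8): add — endpoints in different components.
R8 R9 (9): add — endpoints in different components.
R2 R7 (10): add — endpoints in different components.
R1 R9 (11): skip — R1 and R9 already connected.
R4 R5 (12): add — endpoints in different components.
R7 R8 (12): skip — R8 and R7 already connected.
R3 R7 (13): add — endpoints in different components.
Edges rejected before the tree was complete: 2.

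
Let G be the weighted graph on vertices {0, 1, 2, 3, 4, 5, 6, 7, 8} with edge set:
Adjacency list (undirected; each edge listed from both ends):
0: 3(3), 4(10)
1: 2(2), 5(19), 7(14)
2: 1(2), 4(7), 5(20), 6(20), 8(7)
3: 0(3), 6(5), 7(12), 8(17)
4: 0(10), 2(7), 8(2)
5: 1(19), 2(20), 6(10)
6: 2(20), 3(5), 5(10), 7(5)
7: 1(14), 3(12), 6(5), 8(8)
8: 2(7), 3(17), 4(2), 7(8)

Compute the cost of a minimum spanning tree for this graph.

Kruskal's algorithm — process edges by increasing weight (ties by edge label):
1–2 (2): add — endpoints in different components.
4–8 (2): add — endpoints in different components.
0–3 (3): add — endpoints in different components.
3–6 (5): add — endpoints in different components.
6–7 (5): add — endpoints in different components.
2–4 (7): add — endpoints in different components.
2–8 (7): skip — 2 and 8 already connected.
7–8 (8): add — endpoints in different components.
0–4 (10): skip — 0 and 4 already connected.
5–6 (10): add — endpoints in different components.
MST edges: 1–2, 4–8, 0–3, 3–6, 6–7, 2–4, 7–8, 5–6; total weight 2+2+3+5+5+7+8+10 = 42.

42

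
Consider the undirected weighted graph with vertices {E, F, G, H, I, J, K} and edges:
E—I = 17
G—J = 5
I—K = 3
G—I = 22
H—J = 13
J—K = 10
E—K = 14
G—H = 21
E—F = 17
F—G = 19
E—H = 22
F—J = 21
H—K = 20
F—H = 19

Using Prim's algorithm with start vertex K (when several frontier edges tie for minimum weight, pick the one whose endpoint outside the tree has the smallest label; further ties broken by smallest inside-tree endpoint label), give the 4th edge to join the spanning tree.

Prim, starting at K.
Step 1: cheapest edge leaving the tree is I—K (3); add I.
Step 2: cheapest edge leaving the tree is J—K (10); add J.
Step 3: cheapest edge leaving the tree is G—J (5); add G.
Step 4: cheapest edge leaving the tree is H—J (13); add H.
Step 5: cheapest edge leaving the tree is E—K (14); add E.
Step 6: cheapest edge leaving the tree is E—F (17); add F.
The 4th edge added is H—J.

H-J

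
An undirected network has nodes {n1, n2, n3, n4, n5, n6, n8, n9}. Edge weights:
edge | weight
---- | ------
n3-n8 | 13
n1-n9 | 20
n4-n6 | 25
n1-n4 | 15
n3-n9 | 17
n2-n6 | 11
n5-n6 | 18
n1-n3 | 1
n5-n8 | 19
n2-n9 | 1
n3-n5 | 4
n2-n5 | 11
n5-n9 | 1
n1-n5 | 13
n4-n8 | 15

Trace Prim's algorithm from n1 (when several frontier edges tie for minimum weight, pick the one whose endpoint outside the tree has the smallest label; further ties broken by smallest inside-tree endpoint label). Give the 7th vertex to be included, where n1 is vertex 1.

n8

Grow the tree from n1 using Prim:
Step 1: cheapest edge leaving the tree is n1-n3 (1); add n3.
Step 2: cheapest edge leaving the tree is n3-n5 (4); add n5.
Step 3: cheapest edge leaving the tree is n5-n9 (1); add n9.
Step 4: cheapest edge leaving the tree is n2-n9 (1); add n2.
Step 5: cheapest edge leaving the tree is n2-n6 (11); add n6.
Step 6: cheapest edge leaving the tree is n3-n8 (13); add n8.
Step 7: cheapest edge leaving the tree is n1-n4 (15); add n4.
Vertex order: n1, n3, n5, n9, n2, n6, n8, n4. The 7th vertex is n8.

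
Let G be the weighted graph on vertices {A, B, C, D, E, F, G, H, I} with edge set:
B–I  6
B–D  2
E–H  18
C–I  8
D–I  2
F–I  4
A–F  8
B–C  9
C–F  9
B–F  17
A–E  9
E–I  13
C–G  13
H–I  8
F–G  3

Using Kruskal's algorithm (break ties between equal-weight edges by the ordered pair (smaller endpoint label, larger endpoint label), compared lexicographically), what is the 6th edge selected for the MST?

C-I

Sort edges by weight, then run Kruskal:
B–D (2): add — endpoints in different components.
D–I (2): add — endpoints in different components.
F–G (3): add — endpoints in different components.
F–I (4): add — endpoints in different components.
B–I (6): skip — B and I already connected.
A–F (8): add — endpoints in different components.
C–I (8): add — endpoints in different components.
H–I (8): add — endpoints in different components.
A–E (9): add — endpoints in different components.
The 6th edge added is C–I.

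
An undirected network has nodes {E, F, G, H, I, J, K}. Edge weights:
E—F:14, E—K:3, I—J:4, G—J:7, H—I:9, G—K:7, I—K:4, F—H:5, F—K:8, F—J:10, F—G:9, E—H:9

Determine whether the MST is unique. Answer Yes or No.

No

Kruskal: consider edges lightest-first.
E—K (3): add. Components now {E,K} {F} {G} {H} {I} {J}
I—J (4): add. Components now {E,K} {F} {G} {H} {I,J}
I—K (4): add. Components now {E,I,J,K} {F} {G} {H}
F—H (5): add. Components now {E,I,J,K} {F,H} {G}
G—J (7): add. Components now {E,G,I,J,K} {F,H}
G—K (7): skip — G and K already connected.
F—K (8): add. Components now {E,F,G,H,I,J,K}
Non-tree edge G—K has weight 7, equal to the heaviest edge on its tree cycle — swapping gives another MST of the same weight. Not unique.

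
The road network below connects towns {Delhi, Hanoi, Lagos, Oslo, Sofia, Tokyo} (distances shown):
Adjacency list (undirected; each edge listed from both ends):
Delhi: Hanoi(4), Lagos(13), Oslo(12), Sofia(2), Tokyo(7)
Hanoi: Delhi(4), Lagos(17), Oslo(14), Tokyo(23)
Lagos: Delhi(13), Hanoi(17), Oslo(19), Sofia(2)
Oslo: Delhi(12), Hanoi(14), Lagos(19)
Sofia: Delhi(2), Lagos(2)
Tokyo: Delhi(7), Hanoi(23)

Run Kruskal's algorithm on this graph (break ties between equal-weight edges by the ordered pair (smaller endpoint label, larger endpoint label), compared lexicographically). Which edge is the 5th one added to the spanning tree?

Sort edges by weight, then run Kruskal:
Delhi—Sofia (2): add — endpoints in different components.
Lagos—Sofia (2): add — endpoints in different components.
Delhi—Hanoi (4): add — endpoints in different components.
Delhi—Tokyo (7): add — endpoints in different components.
Delhi—Oslo (12): add — endpoints in different components.
The 5th edge added is Delhi—Oslo.

Delhi-Oslo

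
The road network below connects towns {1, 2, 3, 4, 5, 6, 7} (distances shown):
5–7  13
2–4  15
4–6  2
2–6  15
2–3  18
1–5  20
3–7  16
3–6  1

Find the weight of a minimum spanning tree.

Prim's algorithm from 1:
Step 1: cheapest edge leaving the tree is 1–5 (20); add 5.
Step 2: cheapest edge leaving the tree is 5–7 (13); add 7.
Step 3: cheapest edge leaving the tree is 3–7 (16); add 3.
Step 4: cheapest edge leaving the tree is 3–6 (1); add 6.
Step 5: cheapest edge leaving the tree is 4–6 (2); add 4.
Step 6: cheapest edge leaving the tree is 2–4 (15); add 2.
MST edges: 1–5, 5–7, 3–7, 3–6, 4–6, 2–4; total weight 20+13+16+1+2+15 = 67.

67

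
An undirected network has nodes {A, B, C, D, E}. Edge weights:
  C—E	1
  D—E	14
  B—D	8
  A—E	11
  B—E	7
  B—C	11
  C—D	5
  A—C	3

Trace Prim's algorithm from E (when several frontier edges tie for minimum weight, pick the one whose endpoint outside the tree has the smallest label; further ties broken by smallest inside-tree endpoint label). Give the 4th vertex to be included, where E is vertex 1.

Prim's algorithm from E:
Step 1: cheapest edge leaving the tree is C—E (1); add C.
Step 2: cheapest edge leaving the tree is A—C (3); add A.
Step 3: cheapest edge leaving the tree is C—D (5); add D.
Step 4: cheapest edge leaving the tree is B—E (7); add B.
Vertex order: E, C, A, D, B. The 4th vertex is D.

D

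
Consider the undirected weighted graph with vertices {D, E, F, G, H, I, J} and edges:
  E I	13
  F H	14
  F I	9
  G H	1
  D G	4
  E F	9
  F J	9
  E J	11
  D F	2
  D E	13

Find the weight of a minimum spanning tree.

34

Sort edges by weight, then run Kruskal:
G H (1): add — endpoints in different components.
D F (2): add — endpoints in different components.
D G (4): add — endpoints in different components.
E F (9): add — endpoints in different components.
F I (9): add — endpoints in different components.
F J (9): add — endpoints in different components.
MST edges: G H, D F, D G, E F, F I, F J; total weight 1+2+4+9+9+9 = 34.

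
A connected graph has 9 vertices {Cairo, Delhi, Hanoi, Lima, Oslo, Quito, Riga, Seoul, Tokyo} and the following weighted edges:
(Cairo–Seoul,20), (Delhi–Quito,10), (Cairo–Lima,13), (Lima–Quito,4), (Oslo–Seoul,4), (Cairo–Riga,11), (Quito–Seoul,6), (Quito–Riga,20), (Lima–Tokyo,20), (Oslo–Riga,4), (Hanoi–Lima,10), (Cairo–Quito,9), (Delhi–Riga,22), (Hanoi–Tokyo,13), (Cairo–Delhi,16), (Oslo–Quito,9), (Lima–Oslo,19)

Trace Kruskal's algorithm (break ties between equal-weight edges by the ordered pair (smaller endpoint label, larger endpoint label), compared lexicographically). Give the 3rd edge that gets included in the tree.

Oslo-Seoul

Kruskal: consider edges lightest-first.
Lima–Quito (4): add — endpoints in different components.
Oslo–Riga (4): add — endpoints in different components.
Oslo–Seoul (4): add — endpoints in different components.
Quito–Seoul (6): add — endpoints in different components.
Cairo–Quito (9): add — endpoints in different components.
Oslo–Quito (9): skip — Quito and Oslo already connected.
Delhi–Quito (10): add — endpoints in different components.
Hanoi–Lima (10): add — endpoints in different components.
Cairo–Riga (11): skip — Cairo and Riga already connected.
Cairo–Lima (13): skip — Lima and Cairo already connected.
Hanoi–Tokyo (13): add — endpoints in different components.
The 3rd edge added is Oslo–Seoul.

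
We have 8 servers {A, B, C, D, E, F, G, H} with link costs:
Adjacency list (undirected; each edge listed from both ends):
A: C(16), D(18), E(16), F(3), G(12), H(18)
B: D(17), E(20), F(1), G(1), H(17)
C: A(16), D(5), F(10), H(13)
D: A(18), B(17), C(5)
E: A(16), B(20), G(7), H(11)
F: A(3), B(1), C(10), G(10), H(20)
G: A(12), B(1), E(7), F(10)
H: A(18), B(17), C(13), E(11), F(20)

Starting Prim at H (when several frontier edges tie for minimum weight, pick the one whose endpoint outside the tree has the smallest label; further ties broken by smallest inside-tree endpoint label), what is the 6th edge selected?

C-F

Grow the tree from H using Prim:
Step 1: cheapest edge leaving the tree is E-H (11); add E.
Step 2: cheapest edge leaving the tree is E-G (7); add G.
Step 3: cheapest edge leaving the tree is B-G (1); add B.
Step 4: cheapest edge leaving the tree is B-F (1); add F.
Step 5: cheapest edge leaving the tree is A-F (3); add A.
Step 6: cheapest edge leaving the tree is C-F (10); add C.
Step 7: cheapest edge leaving the tree is C-D (5); add D.
The 6th edge added is C-F.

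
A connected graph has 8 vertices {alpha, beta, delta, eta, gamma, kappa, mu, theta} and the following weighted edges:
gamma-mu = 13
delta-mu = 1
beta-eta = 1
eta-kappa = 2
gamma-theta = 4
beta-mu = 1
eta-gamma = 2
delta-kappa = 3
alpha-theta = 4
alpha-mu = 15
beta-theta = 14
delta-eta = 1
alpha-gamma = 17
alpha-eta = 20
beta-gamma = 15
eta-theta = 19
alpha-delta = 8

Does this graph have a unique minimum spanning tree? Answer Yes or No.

No

Kruskal's algorithm — process edges by increasing weight (ties by edge label):
beta-eta (1): add — endpoints in different components.
beta-mu (1): add — endpoints in different components.
delta-eta (1): add — endpoints in different components.
delta-mu (1): skip — mu and delta already connected.
eta-gamma (2): add — endpoints in different components.
eta-kappa (2): add — endpoints in different components.
delta-kappa (3): skip — delta and kappa already connected.
alpha-theta (4): add — endpoints in different components.
gamma-theta (4): add — endpoints in different components.
Non-tree edge delta-mu has weight 1, equal to the heaviest edge on its tree cycle — swapping gives another MST of the same weight. Not unique.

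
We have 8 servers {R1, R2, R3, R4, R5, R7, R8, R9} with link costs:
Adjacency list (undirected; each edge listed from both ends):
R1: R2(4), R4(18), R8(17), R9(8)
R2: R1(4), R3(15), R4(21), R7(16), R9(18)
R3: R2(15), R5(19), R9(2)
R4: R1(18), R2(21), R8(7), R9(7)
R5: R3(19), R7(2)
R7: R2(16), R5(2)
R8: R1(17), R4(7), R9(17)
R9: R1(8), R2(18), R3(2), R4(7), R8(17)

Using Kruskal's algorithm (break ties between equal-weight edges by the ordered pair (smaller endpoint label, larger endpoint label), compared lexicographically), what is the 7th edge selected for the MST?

R2-R7

Sort edges by weight, then run Kruskal:
R3–R9 (2): add — endpoints in different components.
R5–R7 (2): add — endpoints in different components.
R1–R2 (4): add — endpoints in different components.
R4–R8 (7): add — endpoints in different components.
R4–R9 (7): add — endpoints in different components.
R1–R9 (8): add — endpoints in different components.
R2–R3 (15): skip — R3 and R2 already connected.
R2–R7 (16): add — endpoints in different components.
The 7th edge added is R2–R7.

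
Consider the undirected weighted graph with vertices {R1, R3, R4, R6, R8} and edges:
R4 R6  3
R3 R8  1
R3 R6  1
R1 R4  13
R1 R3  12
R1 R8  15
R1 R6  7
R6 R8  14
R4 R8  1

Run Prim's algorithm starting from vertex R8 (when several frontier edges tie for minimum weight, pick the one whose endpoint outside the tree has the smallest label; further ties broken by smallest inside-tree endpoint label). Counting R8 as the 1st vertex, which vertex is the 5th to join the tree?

R1

Grow the tree from R8 using Prim:
Step 1: cheapest edge leaving the tree is R3 R8 (1); add R3.
Step 2: cheapest edge leaving the tree is R4 R8 (1); add R4.
Step 3: cheapest edge leaving the tree is R3 R6 (1); add R6.
Step 4: cheapest edge leaving the tree is R1 R6 (7); add R1.
Vertex order: R8, R3, R4, R6, R1. The 5th vertex is R1.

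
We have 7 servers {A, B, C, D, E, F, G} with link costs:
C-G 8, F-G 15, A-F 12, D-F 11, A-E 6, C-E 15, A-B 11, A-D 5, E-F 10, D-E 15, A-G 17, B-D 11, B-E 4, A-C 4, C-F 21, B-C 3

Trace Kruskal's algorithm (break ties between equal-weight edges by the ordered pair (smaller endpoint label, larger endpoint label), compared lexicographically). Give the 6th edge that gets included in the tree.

E-F

Kruskal's algorithm — process edges by increasing weight (ties by edge label):
B-C (3): add — endpoints in different components.
A-C (4): add — endpoints in different components.
B-E (4): add — endpoints in different components.
A-D (5): add — endpoints in different components.
A-E (6): skip — A and E already connected.
C-G (8): add — endpoints in different components.
E-F (10): add — endpoints in different components.
The 6th edge added is E-F.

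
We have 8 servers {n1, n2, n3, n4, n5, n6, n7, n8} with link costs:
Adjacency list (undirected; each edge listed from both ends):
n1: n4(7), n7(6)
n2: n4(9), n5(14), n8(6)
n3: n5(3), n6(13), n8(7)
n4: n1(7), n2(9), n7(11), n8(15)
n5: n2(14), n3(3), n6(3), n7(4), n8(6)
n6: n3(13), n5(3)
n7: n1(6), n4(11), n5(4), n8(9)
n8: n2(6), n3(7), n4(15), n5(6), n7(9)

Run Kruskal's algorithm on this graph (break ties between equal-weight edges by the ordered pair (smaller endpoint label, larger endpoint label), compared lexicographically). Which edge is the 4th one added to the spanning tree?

n1-n7

Kruskal's algorithm — process edges by increasing weight (ties by edge label):
n3 n5 (3): add — endpoints in different components.
n5 n6 (3): add — endpoints in different components.
n5 n7 (4): add — endpoints in different components.
n1 n7 (6): add — endpoints in different components.
n2 n8 (6): add — endpoints in different components.
n5 n8 (6): add — endpoints in different components.
n1 n4 (7): add — endpoints in different components.
The 4th edge added is n1 n7.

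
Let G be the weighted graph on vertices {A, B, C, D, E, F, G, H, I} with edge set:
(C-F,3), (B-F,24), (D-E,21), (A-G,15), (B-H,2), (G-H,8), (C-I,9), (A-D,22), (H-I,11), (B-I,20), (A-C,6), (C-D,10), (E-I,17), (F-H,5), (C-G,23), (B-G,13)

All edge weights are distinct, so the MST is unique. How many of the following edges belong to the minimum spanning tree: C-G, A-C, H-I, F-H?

Kruskal: consider edges lightest-first.
B-H (2): add — endpoints in different components.
C-F (3): add — endpoints in different components.
F-H (5): add — endpoints in different components.
A-C (6): add — endpoints in different components.
G-H (8): add — endpoints in different components.
C-I (9): add — endpoints in different components.
C-D (10): add — endpoints in different components.
H-I (11): skip — H and I already connected.
B-G (13): skip — B and G already connected.
A-G (15): skip — A and G already connected.
E-I (17): add — endpoints in different components.
MST edge set: {B-H, C-F, F-H, A-C, G-H, C-I, C-D, E-I}.
Of the listed edges, {A-C, F-H} are in the MST → 2.

2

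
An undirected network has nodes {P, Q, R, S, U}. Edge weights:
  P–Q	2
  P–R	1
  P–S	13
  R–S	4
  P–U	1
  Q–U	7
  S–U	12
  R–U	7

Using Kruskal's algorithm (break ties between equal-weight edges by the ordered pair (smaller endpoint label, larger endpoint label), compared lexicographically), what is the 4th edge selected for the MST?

R-S

Kruskal: consider edges lightest-first.
P–R (1): add. Components now {Q} {U} {S} {P,R}
P–U (1): add. Components now {Q} {P,R,U} {S}
P–Q (2): add. Components now {P,Q,R,U} {S}
R–S (4): add. Components now {P,Q,R,S,U}
The 4th edge added is R–S.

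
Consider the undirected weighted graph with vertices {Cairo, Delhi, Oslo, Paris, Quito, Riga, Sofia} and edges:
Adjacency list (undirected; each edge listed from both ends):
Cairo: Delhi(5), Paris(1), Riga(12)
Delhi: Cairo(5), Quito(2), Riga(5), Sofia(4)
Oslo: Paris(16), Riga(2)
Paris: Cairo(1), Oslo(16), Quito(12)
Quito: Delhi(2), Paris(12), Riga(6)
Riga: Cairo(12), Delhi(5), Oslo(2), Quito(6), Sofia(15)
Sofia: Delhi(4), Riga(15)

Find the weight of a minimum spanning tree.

Grow the tree from Delhi using Prim:
Step 1: frontier [Delhi Quito 2, Delhi Sofia 4, Cairo Delhi 5, Delhi Riga 5] → take Delhi Quito (2); add Quito.
Step 2: frontier [Delhi Sofia 4, Cairo Delhi 5, Delhi Riga 5, Quito Riga 6, Paris Quito 12] → take Delhi Sofia (4); add Sofia.
Step 3: frontier [Cairo Delhi 5, Delhi Riga 5, Quito Riga 6, Paris Quito 12, Riga Sofia 15] → take Cairo Delhi (5); add Cairo.
Step 4: frontier [Cairo Paris 1, Cairo Riga 12, Delhi Riga 5, Quito Riga 6, Paris Quito 12, Riga Sofia 15] → take Cairo Paris (1); add Paris.
Step 5: frontier [Cairo Riga 12, Delhi Riga 5, Oslo Paris 16, Quito Riga 6, Riga Sofia 15] → take Delhi Riga (5); add Riga.
Step 6: frontier [Oslo Paris 16, Oslo Riga 2] → take Oslo Riga (2); add Oslo.
MST edges: Delhi Quito, Delhi Sofia, Cairo Delhi, Cairo Paris, Delhi Riga, Oslo Riga; total weight 2+4+5+1+5+2 = 19.

19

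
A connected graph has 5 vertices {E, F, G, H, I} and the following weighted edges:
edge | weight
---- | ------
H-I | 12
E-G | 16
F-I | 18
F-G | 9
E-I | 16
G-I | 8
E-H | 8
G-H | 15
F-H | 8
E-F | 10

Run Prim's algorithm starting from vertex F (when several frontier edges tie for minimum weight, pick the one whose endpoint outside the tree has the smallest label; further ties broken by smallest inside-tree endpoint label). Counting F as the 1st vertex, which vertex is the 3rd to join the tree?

E

Prim's algorithm from F:
Step 1: frontier [F-H 8, F-G 9, E-F 10, F-I 18] → take F-H (8); add H.
Step 2: frontier [F-G 9, E-F 10, F-I 18, E-H 8, H-I 12, G-H 15] → take E-H (8); add E.
Step 3: frontier [E-G 16, E-I 16, F-G 9, F-I 18, H-I 12, G-H 15] → take F-G (9); add G.
Step 4: frontier [E-I 16, F-I 18, G-I 8, H-I 12] → take G-I (8); add I.
Vertex order: F, H, E, G, I. The 3rd vertex is E.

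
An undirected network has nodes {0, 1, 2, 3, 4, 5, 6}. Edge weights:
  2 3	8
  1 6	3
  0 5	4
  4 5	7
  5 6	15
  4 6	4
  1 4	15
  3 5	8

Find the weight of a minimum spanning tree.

34

Prim's algorithm from 4:
Step 1: cheapest edge leaving the tree is 4 6 (4); add 6.
Step 2: cheapest edge leaving the tree is 1 6 (3); add 1.
Step 3: cheapest edge leaving the tree is 4 5 (7); add 5.
Step 4: cheapest edge leaving the tree is 0 5 (4); add 0.
Step 5: cheapest edge leaving the tree is 3 5 (8); add 3.
Step 6: cheapest edge leaving the tree is 2 3 (8); add 2.
MST edges: 4 6, 1 6, 4 5, 0 5, 3 5, 2 3; total weight 4+3+7+4+8+8 = 34.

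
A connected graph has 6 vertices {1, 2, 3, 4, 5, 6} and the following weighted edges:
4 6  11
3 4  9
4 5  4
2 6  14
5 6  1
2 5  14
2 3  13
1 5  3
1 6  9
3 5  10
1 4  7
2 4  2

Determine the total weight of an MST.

19

Kruskal: consider edges lightest-first.
5 6 (1): add — endpoints in different components.
2 4 (2): add — endpoints in different components.
1 5 (3): add — endpoints in different components.
4 5 (4): add — endpoints in different components.
1 4 (7): skip — 1 and 4 already connected.
1 6 (9): skip — 1 and 6 already connected.
3 4 (9): add — endpoints in different components.
MST edges: 5 6, 2 4, 1 5, 4 5, 3 4; total weight 1+2+3+4+9 = 19.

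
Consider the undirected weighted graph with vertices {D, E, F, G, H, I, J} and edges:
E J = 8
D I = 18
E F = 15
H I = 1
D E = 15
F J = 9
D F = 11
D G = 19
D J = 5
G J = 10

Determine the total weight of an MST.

Grow the tree from I using Prim:
Step 1: cheapest edge leaving the tree is H I (1); add H.
Step 2: cheapest edge leaving the tree is D I (18); add D.
Step 3: cheapest edge leaving the tree is D J (5); add J.
Step 4: cheapest edge leaving the tree is E J (8); add E.
Step 5: cheapest edge leaving the tree is F J (9); add F.
Step 6: cheapest edge leaving the tree is G J (10); add G.
MST edges: H I, D I, D J, E J, F J, G J; total weight 1+18+5+8+9+10 = 51.

51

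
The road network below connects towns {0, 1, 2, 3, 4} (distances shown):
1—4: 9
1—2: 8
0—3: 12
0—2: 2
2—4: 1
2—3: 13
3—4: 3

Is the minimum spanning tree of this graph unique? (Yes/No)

Kruskal: consider edges lightest-first.
2—4 (1): add. Components now {0} {1} {2,4} {3}
0—2 (2): add. Components now {0,2,4} {1} {3}
3—4 (3): add. Components now {0,2,3,4} {1}
1—2 (8): add. Components now {0,1,2,3,4}
Every non-tree edge has weight strictly greater than the heaviest edge on the tree path between its endpoints, so the MST is unique.

Yes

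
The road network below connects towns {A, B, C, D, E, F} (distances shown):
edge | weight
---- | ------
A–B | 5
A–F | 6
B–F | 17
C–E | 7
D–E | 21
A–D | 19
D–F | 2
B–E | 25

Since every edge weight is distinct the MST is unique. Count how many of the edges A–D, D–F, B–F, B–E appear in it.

Kruskal: consider edges lightest-first.
D–F (2): add. Components now {A} {B} {C} {D,F} {E}
A–B (5): add. Components now {A,B} {C} {D,F} {E}
A–F (6): add. Components now {A,B,D,F} {C} {E}
C–E (7): add. Components now {A,B,D,F} {C,E}
B–F (17): skip — B and F already connected.
A–D (19): skip — A and D already connected.
D–E (21): add. Components now {A,B,C,D,E,F}
MST edge set: {D–F, A–B, A–F, C–E, D–E}.
Of the listed edges, {D–F} are in the MST → 1.

1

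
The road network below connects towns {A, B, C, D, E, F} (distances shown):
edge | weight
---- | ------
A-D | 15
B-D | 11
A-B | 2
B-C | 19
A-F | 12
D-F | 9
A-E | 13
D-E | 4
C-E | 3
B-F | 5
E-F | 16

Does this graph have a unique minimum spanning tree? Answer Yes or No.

Kruskal: consider edges lightest-first.
A-B (2): add — endpoints in different components.
C-E (3): add — endpoints in different components.
D-E (4): add — endpoints in different components.
B-F (5): add — endpoints in different components.
D-F (9): add — endpoints in different components.
Every non-tree edge has weight strictly greater than the heaviest edge on the tree path between its endpoints, so the MST is unique.

Yes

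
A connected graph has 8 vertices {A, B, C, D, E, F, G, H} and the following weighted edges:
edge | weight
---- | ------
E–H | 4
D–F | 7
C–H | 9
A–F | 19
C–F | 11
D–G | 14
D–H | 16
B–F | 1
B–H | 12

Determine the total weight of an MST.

Kruskal's algorithm — process edges by increasing weight (ties by edge label):
B–F (1): add — endpoints in different components.
E–H (4): add — endpoints in different components.
D–F (7): add — endpoints in different components.
C–H (9): add — endpoints in different components.
C–F (11): add — endpoints in different components.
B–H (12): skip — B and H already connected.
D–G (14): add — endpoints in different components.
D–H (16): skip — D and H already connected.
A–F (19): add — endpoints in different components.
MST edges: B–F, E–H, D–F, C–H, C–F, D–G, A–F; total weight 1+4+7+9+11+14+19 = 65.

65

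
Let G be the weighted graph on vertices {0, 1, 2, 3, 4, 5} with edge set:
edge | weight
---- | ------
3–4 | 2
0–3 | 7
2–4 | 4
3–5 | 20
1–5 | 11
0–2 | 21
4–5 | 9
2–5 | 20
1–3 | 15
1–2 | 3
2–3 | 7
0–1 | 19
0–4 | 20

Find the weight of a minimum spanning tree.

Kruskal's algorithm — process edges by increasing weight (ties by edge label):
3–4 (2): add — endpoints in different components.
1–2 (3): add — endpoints in different components.
2–4 (4): add — endpoints in different components.
0–3 (7): add — endpoints in different components.
2–3 (7): skip — 2 and 3 already connected.
4–5 (9): add — endpoints in different components.
MST edges: 3–4, 1–2, 2–4, 0–3, 4–5; total weight 2+3+4+7+9 = 25.

25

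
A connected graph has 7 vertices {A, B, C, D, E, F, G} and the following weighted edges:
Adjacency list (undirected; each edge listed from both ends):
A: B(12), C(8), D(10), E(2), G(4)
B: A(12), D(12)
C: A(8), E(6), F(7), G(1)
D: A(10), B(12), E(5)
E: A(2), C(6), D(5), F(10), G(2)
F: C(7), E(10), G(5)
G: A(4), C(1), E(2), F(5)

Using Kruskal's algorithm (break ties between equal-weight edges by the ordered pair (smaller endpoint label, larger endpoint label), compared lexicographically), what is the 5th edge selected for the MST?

F-G

Kruskal: consider edges lightest-first.
C–G (1): add. Components now {A} {B} {C,G} {D} {E} {F}
A–E (2): add. Components now {A,E} {B} {C,G} {D} {F}
E–G (2): add. Components now {A,C,E,G} {B} {D} {F}
A–G (4): skip — A and G already connected.
D–E (5): add. Components now {A,C,D,E,G} {B} {F}
F–G (5): add. Components now {A,C,D,E,F,G} {B}
C–E (6): skip — C and E already connected.
C–F (7): skip — C and F already connected.
A–C (8): skip — A and C already connected.
A–D (10): skip — A and D already connected.
E–F (10): skip — E and F already connected.
A–B (12): add. Components now {A,B,C,D,E,F,G}
The 5th edge added is F–G.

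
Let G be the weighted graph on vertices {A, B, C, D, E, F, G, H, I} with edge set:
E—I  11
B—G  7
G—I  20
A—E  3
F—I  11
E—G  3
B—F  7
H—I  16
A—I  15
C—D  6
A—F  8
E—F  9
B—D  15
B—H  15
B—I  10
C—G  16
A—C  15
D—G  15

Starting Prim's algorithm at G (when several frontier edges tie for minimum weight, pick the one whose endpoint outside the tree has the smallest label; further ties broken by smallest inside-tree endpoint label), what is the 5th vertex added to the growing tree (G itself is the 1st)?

F

Prim's algorithm from G:
Step 1: cheapest edge leaving the tree is E—G (3); add E.
Step 2: cheapest edge leaving the tree is A—E (3); add A.
Step 3: cheapest edge leaving the tree is B—G (7); add B.
Step 4: cheapest edge leaving the tree is B—F (7); add F.
Step 5: cheapest edge leaving the tree is B—I (10); add I.
Step 6: cheapest edge leaving the tree is A—C (15); add C.
Step 7: cheapest edge leaving the tree is C—D (6); add D.
Step 8: cheapest edge leaving the tree is B—H (15); add H.
Vertex order: G, E, A, B, F, I, C, D, H. The 5th vertex is F.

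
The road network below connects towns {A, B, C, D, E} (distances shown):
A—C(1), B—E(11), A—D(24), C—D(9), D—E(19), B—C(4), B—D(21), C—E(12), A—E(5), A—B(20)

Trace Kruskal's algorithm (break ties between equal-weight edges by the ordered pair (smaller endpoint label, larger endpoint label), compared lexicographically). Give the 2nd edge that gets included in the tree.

Kruskal: consider edges lightest-first.
A—C (1): add — endpoints in different components.
B—C (4): add — endpoints in different components.
A—E (5): add — endpoints in different components.
C—D (9): add — endpoints in different components.
The 2nd edge added is B—C.

B-C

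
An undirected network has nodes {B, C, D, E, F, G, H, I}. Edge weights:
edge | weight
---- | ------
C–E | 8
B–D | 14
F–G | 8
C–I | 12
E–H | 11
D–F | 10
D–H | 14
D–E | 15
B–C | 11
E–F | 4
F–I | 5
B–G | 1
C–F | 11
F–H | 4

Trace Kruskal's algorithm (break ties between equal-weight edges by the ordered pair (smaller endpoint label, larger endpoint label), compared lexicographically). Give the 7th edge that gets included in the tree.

Kruskal: consider edges lightest-first.
B–G (1): add — endpoints in different components.
E–F (4): add — endpoints in different components.
F–H (4): add — endpoints in different components.
F–I (5): add — endpoints in different components.
C–E (8): add — endpoints in different components.
F–G (8): add — endpoints in different components.
D–F (10): add — endpoints in different components.
The 7th edge added is D–F.

D-F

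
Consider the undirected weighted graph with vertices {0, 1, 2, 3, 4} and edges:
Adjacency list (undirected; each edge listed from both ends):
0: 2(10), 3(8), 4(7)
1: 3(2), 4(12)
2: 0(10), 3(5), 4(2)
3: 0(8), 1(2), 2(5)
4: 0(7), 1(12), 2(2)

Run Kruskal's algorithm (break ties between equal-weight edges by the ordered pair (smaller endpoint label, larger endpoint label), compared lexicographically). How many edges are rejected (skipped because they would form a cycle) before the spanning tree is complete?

Sort edges by weight, then run Kruskal:
1–3 (2): add — endpoints in different components.
2–4 (2): add — endpoints in different components.
2–3 (5): add — endpoints in different components.
0–4 (7): add — endpoints in different components.
Edges rejected before the tree was complete: 0.

0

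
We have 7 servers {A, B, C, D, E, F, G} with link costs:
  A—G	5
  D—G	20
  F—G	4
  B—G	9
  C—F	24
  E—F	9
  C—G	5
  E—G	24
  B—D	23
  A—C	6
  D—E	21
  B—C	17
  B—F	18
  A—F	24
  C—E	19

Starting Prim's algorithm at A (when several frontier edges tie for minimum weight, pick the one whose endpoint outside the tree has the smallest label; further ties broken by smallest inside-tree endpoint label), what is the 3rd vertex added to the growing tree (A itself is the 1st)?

F

Prim, starting at A.
Step 1: cheapest edge leaving the tree is A—G (5); add G.
Step 2: cheapest edge leaving the tree is F—G (4); add F.
Step 3: cheapest edge leaving the tree is C—G (5); add C.
Step 4: cheapest edge leaving the tree is B—G (9); add B.
Step 5: cheapest edge leaving the tree is E—F (9); add E.
Step 6: cheapest edge leaving the tree is D—G (20); add D.
Vertex order: A, G, F, C, B, E, D. The 3rd vertex is F.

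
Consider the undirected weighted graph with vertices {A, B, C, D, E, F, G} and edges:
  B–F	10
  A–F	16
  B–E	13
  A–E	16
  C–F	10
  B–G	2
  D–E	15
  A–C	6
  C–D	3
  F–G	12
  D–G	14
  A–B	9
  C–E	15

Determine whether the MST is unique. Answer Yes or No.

Kruskal's algorithm — process edges by increasing weight (ties by edge label):
B–G (2): add. Components now {A} {B,G} {C} {D} {E} {F}
C–D (3): add. Components now {A} {B,G} {C,D} {E} {F}
A–C (6): add. Components now {A,C,D} {B,G} {E} {F}
A–B (9): add. Components now {A,B,C,D,G} {E} {F}
B–F (10): add. Components now {A,B,C,D,F,G} {E}
C–F (10): skip — C and F already connected.
F–G (12): skip — F and G already connected.
B–E (13): add. Components now {A,B,C,D,E,F,G}
Non-tree edge C–F has weight 10, equal to the heaviest edge on its tree cycle — swapping gives another MST of the same weight. Not unique.

No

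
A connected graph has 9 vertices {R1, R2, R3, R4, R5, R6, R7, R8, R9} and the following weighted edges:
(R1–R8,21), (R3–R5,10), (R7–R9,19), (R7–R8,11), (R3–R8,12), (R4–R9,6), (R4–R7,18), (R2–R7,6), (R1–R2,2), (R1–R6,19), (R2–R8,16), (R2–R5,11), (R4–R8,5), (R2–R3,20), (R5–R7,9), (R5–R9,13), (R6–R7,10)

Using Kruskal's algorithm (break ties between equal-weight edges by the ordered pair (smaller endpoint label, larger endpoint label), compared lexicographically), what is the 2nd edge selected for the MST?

R4-R8

Kruskal's algorithm — process edges by increasing weight (ties by edge label):
R1–R2 (2): add — endpoints in different components.
R4–R8 (5): add — endpoints in different components.
R2–R7 (6): add — endpoints in different components.
R4–R9 (6): add — endpoints in different components.
R5–R7 (9): add — endpoints in different components.
R3–R5 (10): add — endpoints in different components.
R6–R7 (10): add — endpoints in different components.
R2–R5 (11): skip — R2 and R5 already connected.
R7–R8 (11): add — endpoints in different components.
The 2nd edge added is R4–R8.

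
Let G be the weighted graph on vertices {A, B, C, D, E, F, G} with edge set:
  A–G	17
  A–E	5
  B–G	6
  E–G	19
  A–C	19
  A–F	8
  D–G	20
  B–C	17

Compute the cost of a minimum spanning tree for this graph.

Prim, starting at F.
Step 1: cheapest edge leaving the tree is A–F (8); add A.
Step 2: cheapest edge leaving the tree is A–E (5); add E.
Step 3: cheapest edge leaving the tree is A–G (17); add G.
Step 4: cheapest edge leaving the tree is B–G (6); add B.
Step 5: cheapest edge leaving the tree is B–C (17); add C.
Step 6: cheapest edge leaving the tree is D–G (20); add D.
MST edges: A–F, A–E, A–G, B–G, B–C, D–G; total weight 8+5+17+6+17+20 = 73.

73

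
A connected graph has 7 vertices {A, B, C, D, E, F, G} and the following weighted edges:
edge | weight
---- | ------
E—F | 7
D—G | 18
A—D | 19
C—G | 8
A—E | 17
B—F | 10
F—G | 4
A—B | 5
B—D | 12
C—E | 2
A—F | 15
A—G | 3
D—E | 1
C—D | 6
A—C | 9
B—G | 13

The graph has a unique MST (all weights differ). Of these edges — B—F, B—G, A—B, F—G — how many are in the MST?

Sort edges by weight, then run Kruskal:
D—E (1): add. Components now {A} {B} {C} {D,E} {F} {G}
C—E (2): add. Components now {A} {B} {C,D,E} {F} {G}
A—G (3): add. Components now {A,G} {B} {C,D,E} {F}
F—G (4): add. Components now {A,F,G} {B} {C,D,E}
A—B (5): add. Components now {A,B,F,G} {C,D,E}
C—D (6): skip — C and D already connected.
E—F (7): add. Components now {A,B,C,D,E,F,G}
MST edge set: {D—E, C—E, A—G, F—G, A—B, E—F}.
Of the listed edges, {A—B, F—G} are in the MST → 2.

2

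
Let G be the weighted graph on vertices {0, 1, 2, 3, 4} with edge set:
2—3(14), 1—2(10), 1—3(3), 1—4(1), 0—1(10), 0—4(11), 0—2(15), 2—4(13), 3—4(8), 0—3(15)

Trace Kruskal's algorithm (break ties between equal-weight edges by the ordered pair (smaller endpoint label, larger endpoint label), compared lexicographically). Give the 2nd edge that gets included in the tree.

Kruskal's algorithm — process edges by increasing weight (ties by edge label):
1—4 (1): add — endpoints in different components.
1—3 (3): add — endpoints in different components.
3—4 (8): skip — 3 and 4 already connected.
0—1 (10): add — endpoints in different components.
1—2 (10): add — endpoints in different components.
The 2nd edge added is 1—3.

1-3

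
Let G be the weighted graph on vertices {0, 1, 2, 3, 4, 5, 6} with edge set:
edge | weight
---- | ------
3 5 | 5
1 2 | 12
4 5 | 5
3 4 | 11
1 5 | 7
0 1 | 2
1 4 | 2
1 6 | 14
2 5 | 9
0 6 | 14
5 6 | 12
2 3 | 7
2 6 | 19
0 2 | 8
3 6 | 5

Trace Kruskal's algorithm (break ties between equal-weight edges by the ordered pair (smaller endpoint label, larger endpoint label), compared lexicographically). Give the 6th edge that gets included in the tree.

2-3

Kruskal: consider edges lightest-first.
0 1 (2): add — endpoints in different components.
1 4 (2): add — endpoints in different components.
3 5 (5): add — endpoints in different components.
3 6 (5): add — endpoints in different components.
4 5 (5): add — endpoints in different components.
1 5 (7): skip — 1 and 5 already connected.
2 3 (7): add — endpoints in different components.
The 6th edge added is 2 3.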